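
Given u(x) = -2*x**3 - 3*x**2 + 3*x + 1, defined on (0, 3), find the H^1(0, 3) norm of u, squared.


||u||_{H^1}^2 = 367221/70

The H^1 norm (squared) on an interval (0, L) is
  ||u||_{H^1}^2 = ∫_0^L u(x)^2 dx + ∫_0^L u'(x)^2 dx.
Compute u'(x) = -6*x**2 - 6*x + 3.
Then u(x)^2 = 4*x**6 + 12*x**5 - 3*x**4 - 22*x**3 + 3*x**2 + 6*x + 1 and u'(x)^2 = 36*x**4 + 72*x**3 - 36*x + 9.
Integrate each monomial from 0 to 3 using ∫_0^3 c·x^n dx = c·3^(n+1)/(n+1):
  ∫_0^3 u(x)^2 dx = ∫_0^3 (4*x^6 + 12*x^5 - 3*x^4 - 22*x^3 + 3*x^2 + 6*x + 1) dx. Term by term:
    ∫_0^3 4*x^6 dx = 8748/7;  ∫_0^3 12*x^5 dx = 1458;  ∫_0^3 -3*x^4 dx = -729/5;
    ∫_0^3 -22*x^3 dx = -891/2;  ∫_0^3 3*x^2 dx = 27;  ∫_0^3 6*x dx = 27;
    ∫_0^3 1 dx = 3.
  Sum: 8748/7 + 1458 − 729/5 − 891/2 + 27 + 27 + 3 = 152139/70.
  ∫_0^3 u'(x)^2 dx = ∫_0^3 (36*x^4 + 72*x^3 - 36*x + 9) dx. Term by term:
    ∫_0^3 36*x^4 dx = 8748/5;  ∫_0^3 72*x^3 dx = 1458;  ∫_0^3 -36*x dx = -162;
    ∫_0^3 9 dx = 27.
  Sum: 8748/5 + 1458 − 162 + 27 = 15363/5.
Adding: ||u||_{H^1}^2 = 152139/70 + 15363/5 = 367221/70.


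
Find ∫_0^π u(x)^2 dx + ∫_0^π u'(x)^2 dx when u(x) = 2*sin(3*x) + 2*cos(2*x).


||u||_{H^1(0,π)}^2 = 48 + 30*π

u'(x) = -4*sin(2*x) + 6*cos(3*x).
Expand u² and (u')² and integrate term by term on (0, π), using: for integers n ≥ 1, ∫_0^π sin²(nx) dx = ∫_0^π cos²(nx) dx = π/2; for n ≠ n', ∫_0^π sin(nx)sin(n'x) dx = ∫_0^π cos(nx)cos(n'x) dx = 0; and by product-to-sum, ∫_0^π sin(nx)cos(n'x) dx = ½∫_0^π [sin((n+n')x) + sin((n−n')x)] dx, which is 0 when n+n' is even and 2n/(n²−n'²) when n+n' is odd (it need not vanish on (0, π)).
  u² squared terms: (2)²·∫cos(2x)² dx = 4·π/2 = 2*π;  (2)²·∫sin(3x)² dx = 4·π/2 = 2*π.
  u² cross terms: 2·(2)·(2)·∫cos(2x)·sin(3x) dx = 8·(6/5) = 48/5.
  So ∫_0^π u² dx = 2*π + 2*π + 48/5 = 48/5 + 4*π.
  (u')² squared terms: (-4)²·∫sin(2x)² dx = 16·π/2 = 8*π;  (6)²·∫cos(3x)² dx = 36·π/2 = 18*π.
  (u')² cross terms: 2·(-4)·(6)·∫sin(2x)·cos(3x) dx = -48·(-4/5) = 192/5.
  So ∫_0^π (u')² dx = 8*π + 18*π + 192/5 = 192/5 + 26*π.
||u||_{H^1}^2 = (48/5 + 4*π) + (192/5 + 26*π) = 48 + 30*π.


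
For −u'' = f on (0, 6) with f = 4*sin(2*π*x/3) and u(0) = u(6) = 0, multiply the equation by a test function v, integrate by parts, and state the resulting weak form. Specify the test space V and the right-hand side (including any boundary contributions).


V = H^1_0(0, 6) (so v(0) = v(6) = 0); weak form: ∫_0^6 u'v' dx = ∫_0^6 (4*sin(2*π*x/3)) v dx for all v ∈ V.

Multiply both sides by a test function v and integrate from 0 to 6:
  ∫_0^6 −u''(x) v(x) dx = ∫_0^6 f(x) v(x) dx.
Integrate the LHS by parts once:
  ∫_0^6 −u'' v dx = −[u'(x) v(x)]_0^6 + ∫_0^6 u'(x) v'(x) dx.
Thus ∫_0^6 u'(x) v'(x) dx = ∫_0^6 f(x) v(x) dx + [u'(x) v(x)]_0^6.
Choose V so that boundary terms are either known or forced to vanish.
u is Dirichlet: u(0) = u(6) = 0. Let V = H^1_0(0, 6); then v(0) = v(6) = 0, and [u' v]_0^6 = 0.
Weak formulation: find u (satisfying any essential BC) such that ∫_0^6 u'(x) v'(x) dx = ∫_0^6 f v dx for all v ∈ V.
Substituting f(x) = 4*sin(2*π*x/3), the right-hand side is ∫_0^6 (4*sin(2*π*x/3)) v dx.


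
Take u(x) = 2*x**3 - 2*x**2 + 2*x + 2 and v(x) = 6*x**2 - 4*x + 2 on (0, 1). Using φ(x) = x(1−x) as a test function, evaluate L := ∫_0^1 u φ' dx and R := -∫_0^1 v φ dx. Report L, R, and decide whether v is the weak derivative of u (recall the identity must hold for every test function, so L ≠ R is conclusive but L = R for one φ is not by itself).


LHS = -3/10, RHS = -3/10. Yes, v = u' weakly.

u(x) = 2*x**3 - 2*x**2 + 2*x + 2, classical derivative u'(x) = 6*x**2 - 4*x + 2.
φ(x) = x(1−x), so φ'(x) = 1 - 2*x.
Note φ(0) = φ(1) = 0, so the boundary term u·φ vanishes.
LHS = ∫_0^1 u(x) φ'(x) dx = ∫_0^1 (-4*x^4 + 6*x^3 - 6*x^2 - 2*x + 2) dx. Term by term:
  ∫_0^1 -4*x^4 dx = -4/5;  ∫_0^1 6*x^3 dx = 3/2;  ∫_0^1 -6*x^2 dx = -2;
  ∫_0^1 -2*x dx = -1;  ∫_0^1 2 dx = 2.
Sum: -4/5 + 3/2 − 2 − 1 + 2 = -3/10.
So LHS = -3/10.
∫_0^1 v(x) φ(x) dx = ∫_0^1 (-6*x^4 + 10*x^3 - 6*x^2 + 2*x) dx. Term by term:
  ∫_0^1 -6*x^4 dx = -6/5;  ∫_0^1 10*x^3 dx = 5/2;  ∫_0^1 -6*x^2 dx = -2;
  ∫_0^1 2*x dx = 1.
Sum: -6/5 + 5/2 − 2 + 1 = 3/10.
So RHS = -∫_0^1 v(x) φ(x) dx = -3/10.
LHS = RHS, so the identity holds for this test φ.
Moreover u is smooth here and v(x) = u'(x) = 6*x**2 - 4*x + 2 pointwise, so the identity holds for every test function. Hence v is the weak derivative of u.


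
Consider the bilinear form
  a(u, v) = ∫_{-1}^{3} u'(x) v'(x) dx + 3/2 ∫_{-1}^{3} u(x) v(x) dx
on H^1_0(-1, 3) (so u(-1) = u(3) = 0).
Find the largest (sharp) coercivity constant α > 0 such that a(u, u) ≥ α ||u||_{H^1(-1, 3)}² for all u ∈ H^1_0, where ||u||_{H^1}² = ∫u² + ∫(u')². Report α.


α = 1

Coercivity of a(·,·) on H^1_0(-1, 3) means a(u, u) ≥ α ||u||_{H^1}² for every u ∈ H^1_0.
The interval has length L = 4, and Poincaré/coercivity depend only on L. Here a(u, u) = ∫(u')² + (3/2)·∫u².
Here c = 3/2 ≥ 1, so a(u,u) = ∫(u')² + c∫u² ≥ ∫(u')² + ∫u² = ||u||_{H^1}², i.e. α = 1 works. No larger α is possible: a(u,u) ≥ α||u||_{H^1}² means (1−α)∫(u')² ≥ (α−c)∫u², and for the modes u_n = sin(nπ(x−x₀)/L) (x₀ the left endpoint) one has ∫u_n²/∫(u_n')² = (L/(nπ))² → 0, so a(u_n,u_n)/||u_n||_{H^1}² → 1. Hence the optimal constant is α = 1.
Therefore α = 1.


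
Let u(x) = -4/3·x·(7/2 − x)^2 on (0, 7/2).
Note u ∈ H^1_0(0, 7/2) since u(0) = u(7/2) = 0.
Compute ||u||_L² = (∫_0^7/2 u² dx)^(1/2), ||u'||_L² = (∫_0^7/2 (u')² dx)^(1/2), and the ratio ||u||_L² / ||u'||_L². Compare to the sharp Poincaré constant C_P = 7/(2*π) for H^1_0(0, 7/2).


||u||_L² / ||u'||_L² = sqrt(14)/4 < C_P = 7/(2*π).

u(x) = -4/3·x·(7/2 − x)^2, so u'(x) = -4*x^2 + 56*x/3 - 49/3.
u(x) = -4/3·x·(7/2 − x)^2 vanishes at x = 0 and x = 7/2, so u ∈ H^1_0(0, 7/2). Differentiate via the product rule and integrate the resulting polynomials term by term.
  ∫_0^7/2 u² dx = ∫_0^7/2 (16*x^6/9 - 224*x^5/9 + 392*x^4/3 - 2744*x^3/9 + 2401*x^2/9) dx. Term by term:
    ∫_0^7/2 16*x^6/9 dx = 117649/72;  ∫_0^7/2 -224*x^5/9 dx = -823543/108;  ∫_0^7/2 392*x^4/3 dx = 823543/60;
    ∫_0^7/2 -2744*x^3/9 dx = -823543/72;  ∫_0^7/2 2401*x^2/9 dx = 823543/216.
  Sum: 117649/72 − 823543/108 + 823543/60 − 823543/72 + 823543/216 = 117649/1080.
  ∫_0^7/2 (u')² dx = ∫_0^7/2 (16*x^4 - 448*x^3/3 + 4312*x^2/9 - 5488*x/9 + 2401/9) dx. Term by term:
    ∫_0^7/2 16*x^4 dx = 16807/10;  ∫_0^7/2 -448*x^3/3 dx = -16807/3;  ∫_0^7/2 4312*x^2/9 dx = 184877/27;
    ∫_0^7/2 -5488*x/9 dx = -33614/9;  ∫_0^7/2 2401/9 dx = 16807/18.
  Sum: 16807/10 − 16807/3 + 184877/27 − 33614/9 + 16807/18 = 16807/135.
∫_0^7/2 u² dx = 117649/1080, so ||u||_L² = 343*sqrt(30)/180.
∫_0^7/2 (u')² dx = 16807/135, so ||u'||_L² = 49*sqrt(105)/45.
Ratio ||u||_L² / ||u'||_L² = sqrt(14)/4.
Sharp Poincaré constant on H^1_0(0, 7/2) is C_P = L/π = 7/(2*π), achieved by sin(2*π/7·x).
A polynomial bump cannot attain the sharp Poincaré constant (only the first sine eigenfunction does), so the ratio is strictly less than C_P, consistent with ||u||_L² ≤ C_P ||u'||_L².


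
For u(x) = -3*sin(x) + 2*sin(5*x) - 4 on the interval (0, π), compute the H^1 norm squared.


||u||_{H^1(0,π)}^2 = 208/5 + 77*π

u'(x) = -3*cos(x) + 10*cos(5*x).
Expand u² and (u')² and integrate term by term on (0, π), using: for integers n ≥ 1, ∫_0^π sin²(nx) dx = ∫_0^π cos²(nx) dx = π/2; for n ≠ n', ∫_0^π sin(nx)sin(n'x) dx = ∫_0^π cos(nx)cos(n'x) dx = 0; and by product-to-sum, ∫_0^π sin(nx)cos(n'x) dx = ½∫_0^π [sin((n+n')x) + sin((n−n')x)] dx, which is 0 when n+n' is even and 2n/(n²−n'²) when n+n' is odd (it need not vanish on (0, π)). For the constant mode: ∫_0^π 1 dx = π, ∫_0^π cos(nx) dx = 0, ∫_0^π sin(nx) dx = (1−(−1)^n)/n.
  u² squared terms: (-4)²·∫1 dx = 16·π = 16*π;  (-3)²·∫sin(x)² dx = 9·π/2 = 9*π/2;  (2)²·∫sin(5x)² dx = 4·π/2 = 2*π.
  u² cross terms: 2·(-4)·(-3)·∫1·sin(x) dx = 24·(2) = 48;  2·(-4)·(2)·∫1·sin(5x) dx = -16·(2/5) = -32/5;  2·(-3)·(2)·∫sin(x)·sin(5x) dx = -12·(0) = 0.
  So ∫_0^π u² dx = 16*π + 9*π/2 + 2*π + 48 − 32/5 + 0 = 208/5 + 45*π/2.
  (u')² squared terms: (-3)²·∫cos(x)² dx = 9·π/2 = 9*π/2;  (10)²·∫cos(5x)² dx = 100·π/2 = 50*π.
  (u')² cross terms: 2·(-3)·(10)·∫cos(x)·cos(5x) dx = -60·(0) = 0.
  So ∫_0^π (u')² dx = 9*π/2 + 50*π + 0 = 109*π/2.
||u||_{H^1}^2 = (208/5 + 45*π/2) + (109*π/2) = 208/5 + 77*π.


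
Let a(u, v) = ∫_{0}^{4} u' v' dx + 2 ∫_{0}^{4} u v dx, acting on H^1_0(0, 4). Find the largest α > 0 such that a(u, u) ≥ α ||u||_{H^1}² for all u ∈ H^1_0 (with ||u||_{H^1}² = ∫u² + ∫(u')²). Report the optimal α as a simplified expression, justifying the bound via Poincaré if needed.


α = 1

Coercivity of a(·,·) on H^1_0(0, 4) means a(u, u) ≥ α ||u||_{H^1}² for every u ∈ H^1_0.
The interval has length L = 4, and Poincaré/coercivity depend only on L. Here a(u, u) = ∫(u')² + (2)·∫u².
Here c = 2 ≥ 1, so a(u,u) = ∫(u')² + c∫u² ≥ ∫(u')² + ∫u² = ||u||_{H^1}², i.e. α = 1 works. No larger α is possible: a(u,u) ≥ α||u||_{H^1}² means (1−α)∫(u')² ≥ (α−c)∫u², and for the modes u_n = sin(nπ(x−x₀)/L) (x₀ the left endpoint) one has ∫u_n²/∫(u_n')² = (L/(nπ))² → 0, so a(u_n,u_n)/||u_n||_{H^1}² → 1. Hence the optimal constant is α = 1.
Therefore α = 1.


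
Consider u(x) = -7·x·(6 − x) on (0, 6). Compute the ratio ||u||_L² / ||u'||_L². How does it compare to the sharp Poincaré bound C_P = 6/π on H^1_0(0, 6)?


||u||_L² / ||u'||_L² = 3*sqrt(10)/5 < C_P = 6/π.

u(x) = -7·x·(6 − x), so u'(x) = 14*x - 42.
u(x) = -7·x·(6 − x) vanishes at x = 0 and x = 6, so u ∈ H^1_0(0, 6). Differentiate via the product rule and integrate the resulting polynomials term by term.
  ∫_0^6 u² dx = ∫_0^6 (49*x^4 - 588*x^3 + 1764*x^2) dx. Term by term:
    ∫_0^6 49*x^4 dx = 381024/5;  ∫_0^6 -588*x^3 dx = -190512;  ∫_0^6 1764*x^2 dx = 127008.
  Sum: 381024/5 − 190512 + 127008 = 63504/5.
  ∫_0^6 (u')² dx = ∫_0^6 (196*x^2 - 1176*x + 1764) dx. Term by term:
    ∫_0^6 196*x^2 dx = 14112;  ∫_0^6 -1176*x dx = -21168;  ∫_0^6 1764 dx = 10584.
  Sum: 14112 − 21168 + 10584 = 3528.
∫_0^6 u² dx = 63504/5, so ||u||_L² = 252*sqrt(5)/5.
∫_0^6 (u')² dx = 3528, so ||u'||_L² = 42*sqrt(2).
Ratio ||u||_L² / ||u'||_L² = 3*sqrt(10)/5.
Sharp Poincaré constant on H^1_0(0, 6) is C_P = L/π = 6/π, achieved by sin(π/6·x).
A polynomial bump cannot attain the sharp Poincaré constant (only the first sine eigenfunction does), so the ratio is strictly less than C_P, consistent with ||u||_L² ≤ C_P ||u'||_L².


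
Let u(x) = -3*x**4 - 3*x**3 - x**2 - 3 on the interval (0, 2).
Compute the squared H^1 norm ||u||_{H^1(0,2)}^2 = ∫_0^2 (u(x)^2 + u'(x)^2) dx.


||u||_{H^1}^2 = 794986/105

The H^1 norm (squared) on an interval (0, L) is
  ||u||_{H^1}^2 = ∫_0^L u(x)^2 dx + ∫_0^L u'(x)^2 dx.
Compute u'(x) = -12*x**3 - 9*x**2 - 2*x.
Then u(x)^2 = 9*x**8 + 18*x**7 + 15*x**6 + 6*x**5 + 19*x**4 + 18*x**3 + 6*x**2 + 9 and u'(x)^2 = 144*x**6 + 216*x**5 + 129*x**4 + 36*x**3 + 4*x**2.
Integrate each monomial from 0 to 2 using ∫_0^2 c·x^n dx = c·2^(n+1)/(n+1):
  ∫_0^2 u(x)^2 dx = ∫_0^2 (9*x^8 + 18*x^7 + 15*x^6 + 6*x^5 + 19*x^4 + 18*x^3 + 6*x^2 + 9) dx. Term by term:
    ∫_0^2 9*x^8 dx = 512;  ∫_0^2 18*x^7 dx = 576;  ∫_0^2 15*x^6 dx = 1920/7;
    ∫_0^2 6*x^5 dx = 64;  ∫_0^2 19*x^4 dx = 608/5;  ∫_0^2 18*x^3 dx = 72;
    ∫_0^2 6*x^2 dx = 16;  ∫_0^2 9 dx = 18.
  Sum: 512 + 576 + 1920/7 + 64 + 608/5 + 72 + 16 + 18 = 57886/35.
  ∫_0^2 u'(x)^2 dx = ∫_0^2 (144*x^6 + 216*x^5 + 129*x^4 + 36*x^3 + 4*x^2) dx. Term by term:
    ∫_0^2 144*x^6 dx = 18432/7;  ∫_0^2 216*x^5 dx = 2304;  ∫_0^2 129*x^4 dx = 4128/5;
    ∫_0^2 36*x^3 dx = 144;  ∫_0^2 4*x^2 dx = 32/3.
  Sum: 18432/7 + 2304 + 4128/5 + 144 + 32/3 = 621328/105.
Adding: ||u||_{H^1}^2 = 57886/35 + 621328/105 = 794986/105.


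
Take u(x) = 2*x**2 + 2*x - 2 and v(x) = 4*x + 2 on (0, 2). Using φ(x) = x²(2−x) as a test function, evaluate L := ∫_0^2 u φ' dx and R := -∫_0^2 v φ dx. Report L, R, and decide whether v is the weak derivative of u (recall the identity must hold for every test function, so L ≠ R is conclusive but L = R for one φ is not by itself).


LHS = -136/15, RHS = -136/15. Yes, v = u' weakly.

u(x) = 2*x**2 + 2*x - 2, classical derivative u'(x) = 4*x + 2.
φ(x) = x²(2−x), so φ'(x) = x*(4 - 3*x).
Note φ(0) = φ(2) = 0, so the boundary term u·φ vanishes.
LHS = ∫_0^2 u(x) φ'(x) dx = ∫_0^2 (-6*x^4 + 2*x^3 + 14*x^2 - 8*x) dx. Term by term:
  ∫_0^2 -6*x^4 dx = -192/5;  ∫_0^2 2*x^3 dx = 8;  ∫_0^2 14*x^2 dx = 112/3;
  ∫_0^2 -8*x dx = -16.
Sum: -192/5 + 8 + 112/3 − 16 = -136/15.
So LHS = -136/15.
∫_0^2 v(x) φ(x) dx = ∫_0^2 (-4*x^4 + 6*x^3 + 4*x^2) dx. Term by term:
  ∫_0^2 -4*x^4 dx = -128/5;  ∫_0^2 6*x^3 dx = 24;  ∫_0^2 4*x^2 dx = 32/3.
Sum: -128/5 + 24 + 32/3 = 136/15.
So RHS = -∫_0^2 v(x) φ(x) dx = -136/15.
LHS = RHS, so the identity holds for this test φ.
Moreover u is smooth here and v(x) = u'(x) = 4*x + 2 pointwise, so the identity holds for every test function. Hence v is the weak derivative of u.


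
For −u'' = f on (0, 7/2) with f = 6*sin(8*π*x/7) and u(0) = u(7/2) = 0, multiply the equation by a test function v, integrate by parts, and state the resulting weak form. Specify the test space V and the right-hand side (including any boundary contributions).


V = H^1_0(0, 7/2) (so v(0) = v(7/2) = 0); weak form: ∫_0^7/2 u'v' dx = ∫_0^7/2 (6*sin(8*π*x/7)) v dx for all v ∈ V.

Multiply both sides by a test function v and integrate from 0 to 7/2:
  ∫_0^7/2 −u''(x) v(x) dx = ∫_0^7/2 f(x) v(x) dx.
Integrate the LHS by parts once:
  ∫_0^7/2 −u'' v dx = −[u'(x) v(x)]_0^7/2 + ∫_0^7/2 u'(x) v'(x) dx.
Thus ∫_0^7/2 u'(x) v'(x) dx = ∫_0^7/2 f(x) v(x) dx + [u'(x) v(x)]_0^7/2.
Choose V so that boundary terms are either known or forced to vanish.
u is Dirichlet: u(0) = u(7/2) = 0. Let V = H^1_0(0, 7/2); then v(0) = v(7/2) = 0, and [u' v]_0^7/2 = 0.
Weak formulation: find u (satisfying any essential BC) such that ∫_0^7/2 u'(x) v'(x) dx = ∫_0^7/2 f v dx for all v ∈ V.
Substituting f(x) = 6*sin(8*π*x/7), the right-hand side is ∫_0^7/2 (6*sin(8*π*x/7)) v dx.


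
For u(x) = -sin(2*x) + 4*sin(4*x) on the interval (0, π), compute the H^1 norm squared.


||u||_{H^1(0,π)}^2 = 277*π/2

u'(x) = -2*cos(2*x) + 16*cos(4*x).
Expand u² and (u')² and integrate term by term on (0, π), using: for integers n ≥ 1, ∫_0^π sin²(nx) dx = ∫_0^π cos²(nx) dx = π/2; for n ≠ n', ∫_0^π sin(nx)sin(n'x) dx = ∫_0^π cos(nx)cos(n'x) dx = 0; and by product-to-sum, ∫_0^π sin(nx)cos(n'x) dx = ½∫_0^π [sin((n+n')x) + sin((n−n')x)] dx, which is 0 when n+n' is even and 2n/(n²−n'²) when n+n' is odd (it need not vanish on (0, π)).
  u² squared terms: (-1)²·∫sin(2x)² dx = 1·π/2 = π/2;  (4)²·∫sin(4x)² dx = 16·π/2 = 8*π.
  u² cross terms: 2·(-1)·(4)·∫sin(2x)·sin(4x) dx = -8·(0) = 0.
  So ∫_0^π u² dx = π/2 + 8*π + 0 = 17*π/2.
  (u')² squared terms: (-2)²·∫cos(2x)² dx = 4·π/2 = 2*π;  (16)²·∫cos(4x)² dx = 256·π/2 = 128*π.
  (u')² cross terms: 2·(-2)·(16)·∫cos(2x)·cos(4x) dx = -64·(0) = 0.
  So ∫_0^π (u')² dx = 2*π + 128*π + 0 = 130*π.
||u||_{H^1}^2 = (17*π/2) + (130*π) = 277*π/2.


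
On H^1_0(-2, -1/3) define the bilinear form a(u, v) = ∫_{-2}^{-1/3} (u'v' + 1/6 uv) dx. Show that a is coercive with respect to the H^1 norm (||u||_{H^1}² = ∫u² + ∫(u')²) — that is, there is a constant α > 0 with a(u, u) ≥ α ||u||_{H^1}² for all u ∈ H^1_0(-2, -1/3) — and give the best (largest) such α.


α = (25 + 54*π^2)/(6*(25 + 9*π^2))

Coercivity of a(·,·) on H^1_0(-2, -1/3) means a(u, u) ≥ α ||u||_{H^1}² for every u ∈ H^1_0.
The interval has length L = 5/3, and Poincaré/coercivity depend only on L. Here a(u, u) = ∫(u')² + (1/6)·∫u².
Here 0 < c = 1/6 < 1. The condition a(u,u) ≥ α||u||_{H^1}² reads (1−α)∫(u')² ≥ (α−c)∫u². Any admissible α is ≤ 1 (rapidly oscillating u have ∫u²/∫(u')² → 0), and α = 1 would force 0 ≥ (1−c)∫u², impossible since c < 1; so 1−α > 0. By the sharp Poincaré inequality on H^1_0 of an interval of length L, ∫(u')² ≥ (π/L)²∫u² with equality for the first sine mode sin(π(x−x₀)/L) (x₀ the left endpoint), so the inequality holds for all u iff (1−α)(π/L)² ≥ α − c, i.e. α ≤ ((π/L)² + c)/((π/L)² + 1) = (1 + c(L/π)²)/(1 + (L/π)²). With (π/L)² = 9*π^2/25 and c = 1/6, the largest admissible constant is α = ((π/L)² + c)/((π/L)² + 1).
Simplifying, α = (25 + 54*π^2)/(6*(25 + 9*π^2)).


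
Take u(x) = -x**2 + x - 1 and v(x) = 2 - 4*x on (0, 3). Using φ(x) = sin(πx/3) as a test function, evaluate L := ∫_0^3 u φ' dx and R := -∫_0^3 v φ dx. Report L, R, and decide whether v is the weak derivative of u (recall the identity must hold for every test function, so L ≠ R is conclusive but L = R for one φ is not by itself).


LHS = 12/π, RHS = 24/π. No, v is not the weak derivative of u.

u(x) = -x**2 + x - 1, classical derivative u'(x) = 1 - 2*x.
φ(x) = sin(πx/3), so φ'(x) = π*cos(π*x/3)/3.
Note φ(0) = φ(3) = 0, so the boundary term u·φ vanishes.
LHS = ∫_0^3 u(x) φ'(x) dx = ∫_0^3 (-π*x^2*cos(π*x/3)/3 + π*x*cos(π*x/3)/3 - π*cos(π*x/3)/3) dx. Term by term:
  ∫_0^3 -π*cos(π*x/3)/3 dx = 0;  ∫_0^3 -π*x^2*cos(π*x/3)/3 dx = 18/π;  ∫_0^3 π*x*cos(π*x/3)/3 dx = -6/π.
Sum: 0 + 18/π − 6/π = 12/π.
So LHS = 12/π.
∫_0^3 v(x) φ(x) dx = ∫_0^3 (-4*x*sin(π*x/3) + 2*sin(π*x/3)) dx. Term by term:
  ∫_0^3 2*sin(π*x/3) dx = 12/π;  ∫_0^3 -4*x*sin(π*x/3) dx = -36/π.
Sum: 12/π − 36/π = -24/π.
So RHS = -∫_0^3 v(x) φ(x) dx = 24/π.
LHS − RHS = -12/π ≠ 0, so the identity fails.
(For a valid weak derivative the identity must hold for EVERY test function, in particular this one. The failure shows v is NOT the weak derivative of u.)
Correct weak derivative would be u'(x) = 1 - 2*x.


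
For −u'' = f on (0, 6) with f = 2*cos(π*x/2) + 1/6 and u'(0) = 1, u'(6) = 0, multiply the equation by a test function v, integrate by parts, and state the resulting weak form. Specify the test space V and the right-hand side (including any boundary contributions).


V = H^1(0, 6) (v unrestricted at boundary; u is determined up to an additive constant); weak form: ∫_0^6 u'v' dx = ∫_0^6 (2*cos(π*x/2) + 1/6) v dx − v(0) for all v ∈ V.

Multiply both sides by a test function v and integrate from 0 to 6:
  ∫_0^6 −u''(x) v(x) dx = ∫_0^6 f(x) v(x) dx.
Integrate the LHS by parts once:
  ∫_0^6 −u'' v dx = −[u'(x) v(x)]_0^6 + ∫_0^6 u'(x) v'(x) dx.
Thus ∫_0^6 u'(x) v'(x) dx = ∫_0^6 f(x) v(x) dx + [u'(x) v(x)]_0^6.
Choose V so that boundary terms are either known or forced to vanish.
u has inhomogeneous Neumann u'(0) = 1, u'(6) = 0. [u' v]_0^6 = (0)·v(6) − (1)·v(0) = − v(0). Take V = H^1(0, 6); boundary term becomes part of RHS.
Weak formulation: find u (satisfying any essential BC) such that ∫_0^6 u'(x) v'(x) dx = ∫_0^6 f v dx − v(0) for all v ∈ V (Neumann data are natural BCs: they enter the RHS as boundary terms).
Substituting f(x) = 2*cos(π*x/2) + 1/6, the right-hand side is ∫_0^6 (2*cos(π*x/2) + 1/6) v dx − v(0).
Compatibility check (pure Neumann): taking v ≡ 1 ∈ V gives 0 = ∫_0^6 f dx + (0) − (1), i.e. ∫_0^6 f dx must equal u'(0) − u'(6) = 1. Indeed ∫_0^6 (2*cos(π*x/2) + 1/6) dx = 1, so the data are compatible. The solution is then unique only up to an additive constant (fix it e.g. by requiring ∫_0^6 u dx = 0).


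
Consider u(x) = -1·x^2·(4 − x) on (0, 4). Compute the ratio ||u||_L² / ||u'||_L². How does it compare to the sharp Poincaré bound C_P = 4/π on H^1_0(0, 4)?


||u||_L² / ||u'||_L² = 2*sqrt(14)/7 < C_P = 4/π.

u(x) = -1·x^2·(4 − x), so u'(x) = x*(3*x - 8).
u(x) = -1·x^2·(4 − x) vanishes at x = 0 and x = 4, so u ∈ H^1_0(0, 4). Differentiate via the product rule and integrate the resulting polynomials term by term.
  ∫_0^4 u² dx = ∫_0^4 (x^6 - 8*x^5 + 16*x^4) dx. Term by term:
    ∫_0^4 x^6 dx = 16384/7;  ∫_0^4 -8*x^5 dx = -16384/3;  ∫_0^4 16*x^4 dx = 16384/5.
  Sum: 16384/7 − 16384/3 + 16384/5 = 16384/105.
  ∫_0^4 (u')² dx = ∫_0^4 (9*x^4 - 48*x^3 + 64*x^2) dx. Term by term:
    ∫_0^4 9*x^4 dx = 9216/5;  ∫_0^4 -48*x^3 dx = -3072;  ∫_0^4 64*x^2 dx = 4096/3.
  Sum: 9216/5 − 3072 + 4096/3 = 2048/15.
∫_0^4 u² dx = 16384/105, so ||u||_L² = 128*sqrt(105)/105.
∫_0^4 (u')² dx = 2048/15, so ||u'||_L² = 32*sqrt(30)/15.
Ratio ||u||_L² / ||u'||_L² = 2*sqrt(14)/7.
Sharp Poincaré constant on H^1_0(0, 4) is C_P = L/π = 4/π, achieved by sin(π/4·x).
A polynomial bump cannot attain the sharp Poincaré constant (only the first sine eigenfunction does), so the ratio is strictly less than C_P, consistent with ||u||_L² ≤ C_P ||u'||_L².


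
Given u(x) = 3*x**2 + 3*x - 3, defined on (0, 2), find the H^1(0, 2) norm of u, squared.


||u||_{H^1}^2 = 1368/5

The H^1 norm (squared) on an interval (0, L) is
  ||u||_{H^1}^2 = ∫_0^L u(x)^2 dx + ∫_0^L u'(x)^2 dx.
Compute u'(x) = 6*x + 3.
Then u(x)^2 = 9*x**4 + 18*x**3 - 9*x**2 - 18*x + 9 and u'(x)^2 = 36*x**2 + 36*x + 9.
Integrate each monomial from 0 to 2 using ∫_0^2 c·x^n dx = c·2^(n+1)/(n+1):
  ∫_0^2 u(x)^2 dx = ∫_0^2 (9*x^4 + 18*x^3 - 9*x^2 - 18*x + 9) dx. Term by term:
    ∫_0^2 9*x^4 dx = 288/5;  ∫_0^2 18*x^3 dx = 72;  ∫_0^2 -9*x^2 dx = -24;
    ∫_0^2 -18*x dx = -36;  ∫_0^2 9 dx = 18.
  Sum: 288/5 + 72 − 24 − 36 + 18 = 438/5.
  ∫_0^2 u'(x)^2 dx = ∫_0^2 (36*x^2 + 36*x + 9) dx. Term by term:
    ∫_0^2 36*x^2 dx = 96;  ∫_0^2 36*x dx = 72;  ∫_0^2 9 dx = 18.
  Sum: 96 + 72 + 18 = 186.
Adding: ||u||_{H^1}^2 = 438/5 + 186 = 1368/5.


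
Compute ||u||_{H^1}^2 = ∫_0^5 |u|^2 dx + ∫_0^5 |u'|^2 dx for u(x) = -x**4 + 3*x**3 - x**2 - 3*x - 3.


||u||_{H^1}^2 = 21896555/252

The H^1 norm (squared) on an interval (0, L) is
  ||u||_{H^1}^2 = ∫_0^L u(x)^2 dx + ∫_0^L u'(x)^2 dx.
Compute u'(x) = -4*x**3 + 9*x**2 - 2*x - 3.
Then u(x)^2 = x**8 - 6*x**7 + 11*x**6 - 11*x**4 - 12*x**3 + 15*x**2 + 18*x + 9 and u'(x)^2 = 16*x**6 - 72*x**5 + 97*x**4 - 12*x**3 - 50*x**2 + 12*x + 9.
Integrate each monomial from 0 to 5 using ∫_0^5 c·x^n dx = c·5^(n+1)/(n+1):
  ∫_0^5 u(x)^2 dx = ∫_0^5 (x^8 - 6*x^7 + 11*x^6 - 11*x^4 - 12*x^3 + 15*x^2 + 18*x + 9) dx. Term by term:
    ∫_0^5 x^8 dx = 1953125/9;  ∫_0^5 -6*x^7 dx = -1171875/4;  ∫_0^5 11*x^6 dx = 859375/7;
    ∫_0^5 -11*x^4 dx = -6875;  ∫_0^5 -12*x^3 dx = -1875;  ∫_0^5 15*x^2 dx = 625;
    ∫_0^5 18*x dx = 225;  ∫_0^5 9 dx = 45.
  Sum: 1953125/9 − 1171875/4 + 859375/7 − 6875 − 1875 + 625 + 225 + 45 = 9817415/252.
  ∫_0^5 u'(x)^2 dx = ∫_0^5 (16*x^6 - 72*x^5 + 97*x^4 - 12*x^3 - 50*x^2 + 12*x + 9) dx. Term by term:
    ∫_0^5 16*x^6 dx = 1250000/7;  ∫_0^5 -72*x^5 dx = -187500;  ∫_0^5 97*x^4 dx = 60625;
    ∫_0^5 -12*x^3 dx = -1875;  ∫_0^5 -50*x^2 dx = -6250/3;  ∫_0^5 12*x dx = 150;
    ∫_0^5 9 dx = 45.
  Sum: 1250000/7 − 187500 + 60625 − 1875 − 6250/3 + 150 + 45 = 1006595/21.
Adding: ||u||_{H^1}^2 = 9817415/252 + 1006595/21 = 21896555/252.


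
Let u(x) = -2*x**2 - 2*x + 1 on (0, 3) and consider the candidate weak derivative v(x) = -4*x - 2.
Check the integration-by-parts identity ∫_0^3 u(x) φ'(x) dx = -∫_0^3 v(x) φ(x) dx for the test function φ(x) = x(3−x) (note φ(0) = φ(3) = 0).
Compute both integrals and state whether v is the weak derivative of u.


LHS = 36, RHS = 36. Yes, v = u' weakly.

u(x) = -2*x**2 - 2*x + 1, classical derivative u'(x) = -4*x - 2.
φ(x) = x(3−x), so φ'(x) = 3 - 2*x.
Note φ(0) = φ(3) = 0, so the boundary term u·φ vanishes.
LHS = ∫_0^3 u(x) φ'(x) dx = ∫_0^3 (4*x^3 - 2*x^2 - 8*x + 3) dx. Term by term:
  ∫_0^3 4*x^3 dx = 81;  ∫_0^3 -2*x^2 dx = -18;  ∫_0^3 -8*x dx = -36;
  ∫_0^3 3 dx = 9.
Sum: 81 − 18 − 36 + 9 = 36.
So LHS = 36.
∫_0^3 v(x) φ(x) dx = ∫_0^3 (4*x^3 - 10*x^2 - 6*x) dx. Term by term:
  ∫_0^3 4*x^3 dx = 81;  ∫_0^3 -10*x^2 dx = -90;  ∫_0^3 -6*x dx = -27.
Sum: 81 − 90 − 27 = -36.
So RHS = -∫_0^3 v(x) φ(x) dx = 36.
LHS = RHS, so the identity holds for this test φ.
Moreover u is smooth here and v(x) = u'(x) = -4*x - 2 pointwise, so the identity holds for every test function. Hence v is the weak derivative of u.


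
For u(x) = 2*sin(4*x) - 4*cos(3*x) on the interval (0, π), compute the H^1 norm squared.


||u||_{H^1(0,π)}^2 = -1280/7 + 114*π

u'(x) = 12*sin(3*x) + 8*cos(4*x).
Expand u² and (u')² and integrate term by term on (0, π), using: for integers n ≥ 1, ∫_0^π sin²(nx) dx = ∫_0^π cos²(nx) dx = π/2; for n ≠ n', ∫_0^π sin(nx)sin(n'x) dx = ∫_0^π cos(nx)cos(n'x) dx = 0; and by product-to-sum, ∫_0^π sin(nx)cos(n'x) dx = ½∫_0^π [sin((n+n')x) + sin((n−n')x)] dx, which is 0 when n+n' is even and 2n/(n²−n'²) when n+n' is odd (it need not vanish on (0, π)).
  u² squared terms: (-4)²·∫cos(3x)² dx = 16·π/2 = 8*π;  (2)²·∫sin(4x)² dx = 4·π/2 = 2*π.
  u² cross terms: 2·(-4)·(2)·∫cos(3x)·sin(4x) dx = -16·(8/7) = -128/7.
  So ∫_0^π u² dx = 8*π + 2*π − 128/7 = -128/7 + 10*π.
  (u')² squared terms: (8)²·∫cos(4x)² dx = 64·π/2 = 32*π;  (12)²·∫sin(3x)² dx = 144·π/2 = 72*π.
  (u')² cross terms: 2·(8)·(12)·∫cos(4x)·sin(3x) dx = 192·(-6/7) = -1152/7.
  So ∫_0^π (u')² dx = 32*π + 72*π − 1152/7 = -1152/7 + 104*π.
||u||_{H^1}^2 = (-128/7 + 10*π) + (-1152/7 + 104*π) = -1280/7 + 114*π.


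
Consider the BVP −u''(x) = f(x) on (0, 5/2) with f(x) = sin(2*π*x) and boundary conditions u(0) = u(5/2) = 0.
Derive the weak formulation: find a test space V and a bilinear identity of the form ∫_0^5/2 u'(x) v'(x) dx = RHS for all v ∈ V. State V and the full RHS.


V = H^1_0(0, 5/2) (so v(0) = v(5/2) = 0); weak form: ∫_0^5/2 u'v' dx = ∫_0^5/2 (sin(2*π*x)) v dx for all v ∈ V.

Multiply both sides by a test function v and integrate from 0 to 5/2:
  ∫_0^5/2 −u''(x) v(x) dx = ∫_0^5/2 f(x) v(x) dx.
Integrate the LHS by parts once:
  ∫_0^5/2 −u'' v dx = −[u'(x) v(x)]_0^5/2 + ∫_0^5/2 u'(x) v'(x) dx.
Thus ∫_0^5/2 u'(x) v'(x) dx = ∫_0^5/2 f(x) v(x) dx + [u'(x) v(x)]_0^5/2.
Choose V so that boundary terms are either known or forced to vanish.
u is Dirichlet: u(0) = u(5/2) = 0. Let V = H^1_0(0, 5/2); then v(0) = v(5/2) = 0, and [u' v]_0^5/2 = 0.
Weak formulation: find u (satisfying any essential BC) such that ∫_0^5/2 u'(x) v'(x) dx = ∫_0^5/2 f v dx for all v ∈ V.
Substituting f(x) = sin(2*π*x), the right-hand side is ∫_0^5/2 (sin(2*π*x)) v dx.


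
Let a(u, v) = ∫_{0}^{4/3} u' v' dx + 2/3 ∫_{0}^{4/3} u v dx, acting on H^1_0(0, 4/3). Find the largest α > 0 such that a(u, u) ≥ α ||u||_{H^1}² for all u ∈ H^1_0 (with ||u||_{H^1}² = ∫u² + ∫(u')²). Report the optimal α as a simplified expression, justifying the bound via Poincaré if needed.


α = (32 + 27*π^2)/(3*(16 + 9*π^2))

Coercivity of a(·,·) on H^1_0(0, 4/3) means a(u, u) ≥ α ||u||_{H^1}² for every u ∈ H^1_0.
The interval has length L = 4/3, and Poincaré/coercivity depend only on L. Here a(u, u) = ∫(u')² + (2/3)·∫u².
Here 0 < c = 2/3 < 1. The condition a(u,u) ≥ α||u||_{H^1}² reads (1−α)∫(u')² ≥ (α−c)∫u². Any admissible α is ≤ 1 (rapidly oscillating u have ∫u²/∫(u')² → 0), and α = 1 would force 0 ≥ (1−c)∫u², impossible since c < 1; so 1−α > 0. By the sharp Poincaré inequality on H^1_0 of an interval of length L, ∫(u')² ≥ (π/L)²∫u² with equality for the first sine mode sin(π(x−x₀)/L) (x₀ the left endpoint), so the inequality holds for all u iff (1−α)(π/L)² ≥ α − c, i.e. α ≤ ((π/L)² + c)/((π/L)² + 1) = (1 + c(L/π)²)/(1 + (L/π)²). With (π/L)² = 9*π^2/16 and c = 2/3, the largest admissible constant is α = ((π/L)² + c)/((π/L)² + 1).
Simplifying, α = (32 + 27*π^2)/(3*(16 + 9*π^2)).


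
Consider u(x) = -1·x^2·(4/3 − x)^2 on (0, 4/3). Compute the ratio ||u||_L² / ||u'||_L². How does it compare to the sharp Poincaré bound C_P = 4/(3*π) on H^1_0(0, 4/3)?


||u||_L² / ||u'||_L² = 2*sqrt(3)/9 < C_P = 4/(3*π).

u(x) = -1·x^2·(4/3 − x)^2, so u'(x) = 4*x*(-9*x^2 + 18*x - 8)/9.
u(x) = -1·x^2·(4/3 − x)^2 vanishes at x = 0 and x = 4/3, so u ∈ H^1_0(0, 4/3). Differentiate via the product rule and integrate the resulting polynomials term by term.
  ∫_0^4/3 u² dx = ∫_0^4/3 (x^8 - 16*x^7/3 + 32*x^6/3 - 256*x^5/27 + 256*x^4/81) dx. Term by term:
    ∫_0^4/3 x^8 dx = 262144/177147;  ∫_0^4/3 -16*x^7/3 dx = -131072/19683;  ∫_0^4/3 32*x^6/3 dx = 524288/45927;
    ∫_0^4/3 -256*x^5/27 dx = -524288/59049;  ∫_0^4/3 256*x^4/81 dx = 262144/98415.
  Sum: 262144/177147 − 131072/19683 + 524288/45927 − 524288/59049 + 262144/98415 = 131072/6200145.
  ∫_0^4/3 (u')² dx = ∫_0^4/3 (16*x^6 - 64*x^5 + 832*x^4/9 - 512*x^3/9 + 1024*x^2/81) dx. Term by term:
    ∫_0^4/3 16*x^6 dx = 262144/15309;  ∫_0^4/3 -64*x^5 dx = -131072/2187;  ∫_0^4/3 832*x^4/9 dx = 851968/10935;
    ∫_0^4/3 -512*x^3/9 dx = -32768/729;  ∫_0^4/3 1024*x^2/81 dx = 65536/6561.
  Sum: 262144/15309 − 131072/2187 + 851968/10935 − 32768/729 + 65536/6561 = 32768/229635.
∫_0^4/3 u² dx = 131072/6200145, so ||u||_L² = 256*sqrt(210)/25515.
∫_0^4/3 (u')² dx = 32768/229635, so ||u'||_L² = 128*sqrt(70)/2835.
Ratio ||u||_L² / ||u'||_L² = 2*sqrt(3)/9.
Sharp Poincaré constant on H^1_0(0, 4/3) is C_P = L/π = 4/(3*π), achieved by sin(3*π/4·x).
A polynomial bump cannot attain the sharp Poincaré constant (only the first sine eigenfunction does), so the ratio is strictly less than C_P, consistent with ||u||_L² ≤ C_P ||u'||_L².


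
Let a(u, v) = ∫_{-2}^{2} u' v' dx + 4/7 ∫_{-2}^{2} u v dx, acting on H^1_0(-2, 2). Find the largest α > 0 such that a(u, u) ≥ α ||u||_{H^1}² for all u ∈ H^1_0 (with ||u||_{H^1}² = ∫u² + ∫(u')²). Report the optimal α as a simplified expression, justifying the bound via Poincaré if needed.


α = (64/7 + π^2)/(π^2 + 16)

Coercivity of a(·,·) on H^1_0(-2, 2) means a(u, u) ≥ α ||u||_{H^1}² for every u ∈ H^1_0.
The interval has length L = 4, and Poincaré/coercivity depend only on L. Here a(u, u) = ∫(u')² + (4/7)·∫u².
Here 0 < c = 4/7 < 1. The condition a(u,u) ≥ α||u||_{H^1}² reads (1−α)∫(u')² ≥ (α−c)∫u². Any admissible α is ≤ 1 (rapidly oscillating u have ∫u²/∫(u')² → 0), and α = 1 would force 0 ≥ (1−c)∫u², impossible since c < 1; so 1−α > 0. By the sharp Poincaré inequality on H^1_0 of an interval of length L, ∫(u')² ≥ (π/L)²∫u² with equality for the first sine mode sin(π(x−x₀)/L) (x₀ the left endpoint), so the inequality holds for all u iff (1−α)(π/L)² ≥ α − c, i.e. α ≤ ((π/L)² + c)/((π/L)² + 1) = (1 + c(L/π)²)/(1 + (L/π)²). With (π/L)² = π^2/16 and c = 4/7, the largest admissible constant is α = ((π/L)² + c)/((π/L)² + 1).
Simplifying, α = (64/7 + π^2)/(π^2 + 16).


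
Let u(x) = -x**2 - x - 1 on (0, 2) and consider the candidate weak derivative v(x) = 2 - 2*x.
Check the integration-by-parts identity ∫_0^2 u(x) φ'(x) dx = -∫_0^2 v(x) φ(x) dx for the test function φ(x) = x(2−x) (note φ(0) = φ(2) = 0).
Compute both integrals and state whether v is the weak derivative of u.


LHS = 4, RHS = 0. No, v is not the weak derivative of u.

u(x) = -x**2 - x - 1, classical derivative u'(x) = -2*x - 1.
φ(x) = x(2−x), so φ'(x) = 2 - 2*x.
Note φ(0) = φ(2) = 0, so the boundary term u·φ vanishes.
LHS = ∫_0^2 u(x) φ'(x) dx = ∫_0^2 (2*x^3 - 2) dx. Term by term:
  ∫_0^2 2*x^3 dx = 8;  ∫_0^2 -2 dx = -4.
Sum: 8 − 4 = 4.
So LHS = 4.
∫_0^2 v(x) φ(x) dx = ∫_0^2 (2*x^3 - 6*x^2 + 4*x) dx. Term by term:
  ∫_0^2 2*x^3 dx = 8;  ∫_0^2 -6*x^2 dx = -16;  ∫_0^2 4*x dx = 8.
Sum: 8 − 16 + 8 = 0.
So RHS = -∫_0^2 v(x) φ(x) dx = 0.
LHS − RHS = 4 ≠ 0, so the identity fails.
(For a valid weak derivative the identity must hold for EVERY test function, in particular this one. The failure shows v is NOT the weak derivative of u.)
Correct weak derivative would be u'(x) = -2*x - 1.


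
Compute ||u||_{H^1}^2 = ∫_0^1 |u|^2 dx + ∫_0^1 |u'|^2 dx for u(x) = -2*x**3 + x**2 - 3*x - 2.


||u||_{H^1}^2 = 6763/210

The H^1 norm (squared) on an interval (0, L) is
  ||u||_{H^1}^2 = ∫_0^L u(x)^2 dx + ∫_0^L u'(x)^2 dx.
Compute u'(x) = -6*x**2 + 2*x - 3.
Then u(x)^2 = 4*x**6 - 4*x**5 + 13*x**4 + 2*x**3 + 5*x**2 + 12*x + 4 and u'(x)^2 = 36*x**4 - 24*x**3 + 40*x**2 - 12*x + 9.
Integrate each monomial from 0 to 1 using ∫_0^1 c·x^n dx = c·1^(n+1)/(n+1):
  ∫_0^1 u(x)^2 dx = ∫_0^1 (4*x^6 - 4*x^5 + 13*x^4 + 2*x^3 + 5*x^2 + 12*x + 4) dx. Term by term:
    ∫_0^1 4*x^6 dx = 4/7;  ∫_0^1 -4*x^5 dx = -2/3;  ∫_0^1 13*x^4 dx = 13/5;
    ∫_0^1 2*x^3 dx = 1/2;  ∫_0^1 5*x^2 dx = 5/3;  ∫_0^1 12*x dx = 6;
    ∫_0^1 4 dx = 4.
  Sum: 4/7 − 2/3 + 13/5 + 1/2 + 5/3 + 6 + 4 = 1027/70.
  ∫_0^1 u'(x)^2 dx = ∫_0^1 (36*x^4 - 24*x^3 + 40*x^2 - 12*x + 9) dx. Term by term:
    ∫_0^1 36*x^4 dx = 36/5;  ∫_0^1 -24*x^3 dx = -6;  ∫_0^1 40*x^2 dx = 40/3;
    ∫_0^1 -12*x dx = -6;  ∫_0^1 9 dx = 9.
  Sum: 36/5 − 6 + 40/3 − 6 + 9 = 263/15.
Adding: ||u||_{H^1}^2 = 1027/70 + 263/15 = 6763/210.


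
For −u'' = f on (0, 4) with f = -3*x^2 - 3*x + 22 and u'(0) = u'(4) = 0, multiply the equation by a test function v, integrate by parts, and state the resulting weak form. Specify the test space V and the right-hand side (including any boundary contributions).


V = H^1(0, 4) (no boundary constraint on v; u is determined up to an additive constant); weak form: ∫_0^4 u'v' dx = ∫_0^4 (-3*x^2 - 3*x + 22) v dx for all v ∈ V.

Multiply both sides by a test function v and integrate from 0 to 4:
  ∫_0^4 −u''(x) v(x) dx = ∫_0^4 f(x) v(x) dx.
Integrate the LHS by parts once:
  ∫_0^4 −u'' v dx = −[u'(x) v(x)]_0^4 + ∫_0^4 u'(x) v'(x) dx.
Thus ∫_0^4 u'(x) v'(x) dx = ∫_0^4 f(x) v(x) dx + [u'(x) v(x)]_0^4.
Choose V so that boundary terms are either known or forced to vanish.
u has homogeneous Neumann: u'(0) = u'(4) = 0. So [u' v]_0^4 = 0·v(4) − 0·v(0) = 0 for any v; take V = H^1(0, 4).
Weak formulation: find u (satisfying any essential BC) such that ∫_0^4 u'(x) v'(x) dx = ∫_0^4 f v dx for all v ∈ V (homogeneous Neumann, so boundary terms vanish).
Substituting f(x) = -3*x^2 - 3*x + 22, the right-hand side is ∫_0^4 (-3*x^2 - 3*x + 22) v dx.
Compatibility check (pure Neumann): taking v ≡ 1 ∈ V gives 0 = ∫_0^4 f dx + (0) − (0), i.e. ∫_0^4 f dx must equal u'(0) − u'(4) = 0. Indeed ∫_0^4 (-3*x^2 - 3*x + 22) dx = 0, so the data are compatible. The solution is then unique only up to an additive constant (fix it e.g. by requiring ∫_0^4 u dx = 0).


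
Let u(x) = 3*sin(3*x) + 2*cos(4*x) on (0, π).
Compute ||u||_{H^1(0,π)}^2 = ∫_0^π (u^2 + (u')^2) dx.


||u||_{H^1(0,π)}^2 = -1224/7 + 79*π

u'(x) = -8*sin(4*x) + 9*cos(3*x).
Expand u² and (u')² and integrate term by term on (0, π), using: for integers n ≥ 1, ∫_0^π sin²(nx) dx = ∫_0^π cos²(nx) dx = π/2; for n ≠ n', ∫_0^π sin(nx)sin(n'x) dx = ∫_0^π cos(nx)cos(n'x) dx = 0; and by product-to-sum, ∫_0^π sin(nx)cos(n'x) dx = ½∫_0^π [sin((n+n')x) + sin((n−n')x)] dx, which is 0 when n+n' is even and 2n/(n²−n'²) when n+n' is odd (it need not vanish on (0, π)).
  u² squared terms: (2)²·∫cos(4x)² dx = 4·π/2 = 2*π;  (3)²·∫sin(3x)² dx = 9·π/2 = 9*π/2.
  u² cross terms: 2·(2)·(3)·∫cos(4x)·sin(3x) dx = 12·(-6/7) = -72/7.
  So ∫_0^π u² dx = 2*π + 9*π/2 − 72/7 = -72/7 + 13*π/2.
  (u')² squared terms: (-8)²·∫sin(4x)² dx = 64·π/2 = 32*π;  (9)²·∫cos(3x)² dx = 81·π/2 = 81*π/2.
  (u')² cross terms: 2·(-8)·(9)·∫sin(4x)·cos(3x) dx = -144·(8/7) = -1152/7.
  So ∫_0^π (u')² dx = 32*π + 81*π/2 − 1152/7 = -1152/7 + 145*π/2.
||u||_{H^1}^2 = (-72/7 + 13*π/2) + (-1152/7 + 145*π/2) = -1224/7 + 79*π.


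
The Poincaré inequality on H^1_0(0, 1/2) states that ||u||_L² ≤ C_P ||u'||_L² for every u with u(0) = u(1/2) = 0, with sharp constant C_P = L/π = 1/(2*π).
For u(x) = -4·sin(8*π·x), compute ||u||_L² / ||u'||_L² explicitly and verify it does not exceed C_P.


||u||_L² / ||u'||_L² = 1/(8*π) < C_P = 1/(2*π).

u(x) = -4·sin(8*π·x), so u'(x) = -32*π*cos(8*π*x).
Writing u(x) = A·sin(kπx/L) with A = -4 and k = 4, use ∫_0^L sin²(kπx/L) dx = L/2 and ∫_0^L cos²(kπx/L) dx = L/2.
u² = 16·sin²(8*π·x) and (u')² = 1024*π^2·cos²(8*π·x), and each of sin², cos² integrates to L/2 = 1/4 over (0, 1/2).
∫_0^1/2 u² dx = 4, so ||u||_L² = 2.
∫_0^1/2 (u')² dx = 256*π^2, so ||u'||_L² = 16*π.
Ratio ||u||_L² / ||u'||_L² = 1/(8*π).
Sharp Poincaré constant on H^1_0(0, 1/2) is C_P = L/π = 1/(2*π), achieved by sin(2*π·x).
This is the k = 4 harmonic; the ratio L/(kπ) is strictly less than C_P = L/π, consistent with the sharp inequality ||u||_L² ≤ C_P ||u'||_L².


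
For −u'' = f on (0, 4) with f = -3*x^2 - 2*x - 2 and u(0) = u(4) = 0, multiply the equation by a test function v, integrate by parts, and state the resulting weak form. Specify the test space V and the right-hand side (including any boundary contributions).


V = H^1_0(0, 4) (so v(0) = v(4) = 0); weak form: ∫_0^4 u'v' dx = ∫_0^4 (-3*x^2 - 2*x - 2) v dx for all v ∈ V.

Multiply both sides by a test function v and integrate from 0 to 4:
  ∫_0^4 −u''(x) v(x) dx = ∫_0^4 f(x) v(x) dx.
Integrate the LHS by parts once:
  ∫_0^4 −u'' v dx = −[u'(x) v(x)]_0^4 + ∫_0^4 u'(x) v'(x) dx.
Thus ∫_0^4 u'(x) v'(x) dx = ∫_0^4 f(x) v(x) dx + [u'(x) v(x)]_0^4.
Choose V so that boundary terms are either known or forced to vanish.
u is Dirichlet: u(0) = u(4) = 0. Let V = H^1_0(0, 4); then v(0) = v(4) = 0, and [u' v]_0^4 = 0.
Weak formulation: find u (satisfying any essential BC) such that ∫_0^4 u'(x) v'(x) dx = ∫_0^4 f v dx for all v ∈ V.
Substituting f(x) = -3*x^2 - 2*x - 2, the right-hand side is ∫_0^4 (-3*x^2 - 2*x - 2) v dx.


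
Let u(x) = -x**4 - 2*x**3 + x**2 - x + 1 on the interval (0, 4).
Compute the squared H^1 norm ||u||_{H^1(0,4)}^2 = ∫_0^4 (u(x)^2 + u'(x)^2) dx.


||u||_{H^1}^2 = 43815176/315

The H^1 norm (squared) on an interval (0, L) is
  ||u||_{H^1}^2 = ∫_0^L u(x)^2 dx + ∫_0^L u'(x)^2 dx.
Compute u'(x) = -4*x**3 - 6*x**2 + 2*x - 1.
Then u(x)^2 = x**8 + 4*x**7 + 2*x**6 - 2*x**5 + 3*x**4 - 6*x**3 + 3*x**2 - 2*x + 1 and u'(x)^2 = 16*x**6 + 48*x**5 + 20*x**4 - 16*x**3 + 16*x**2 - 4*x + 1.
Integrate each monomial from 0 to 4 using ∫_0^4 c·x^n dx = c·4^(n+1)/(n+1):
  ∫_0^4 u(x)^2 dx = ∫_0^4 (x^8 + 4*x^7 + 2*x^6 - 2*x^5 + 3*x^4 - 6*x^3 + 3*x^2 - 2*x + 1) dx. Term by term:
    ∫_0^4 x^8 dx = 262144/9;  ∫_0^4 4*x^7 dx = 32768;  ∫_0^4 2*x^6 dx = 32768/7;
    ∫_0^4 -2*x^5 dx = -4096/3;  ∫_0^4 3*x^4 dx = 3072/5;  ∫_0^4 -6*x^3 dx = -384;
    ∫_0^4 3*x^2 dx = 64;  ∫_0^4 -2*x dx = -16;  ∫_0^4 1 dx = 4.
  Sum: 262144/9 + 32768 + 32768/7 − 4096/3 + 3072/5 − 384 + 64 − 16 + 4 = 20630396/315.
  ∫_0^4 u'(x)^2 dx = ∫_0^4 (16*x^6 + 48*x^5 + 20*x^4 - 16*x^3 + 16*x^2 - 4*x + 1) dx. Term by term:
    ∫_0^4 16*x^6 dx = 262144/7;  ∫_0^4 48*x^5 dx = 32768;  ∫_0^4 20*x^4 dx = 4096;
    ∫_0^4 -16*x^3 dx = -1024;  ∫_0^4 16*x^2 dx = 1024/3;  ∫_0^4 -4*x dx = -32;
    ∫_0^4 1 dx = 4.
  Sum: 262144/7 + 32768 + 4096 − 1024 + 1024/3 − 32 + 4 = 1545652/21.
Adding: ||u||_{H^1}^2 = 20630396/315 + 1545652/21 = 43815176/315.


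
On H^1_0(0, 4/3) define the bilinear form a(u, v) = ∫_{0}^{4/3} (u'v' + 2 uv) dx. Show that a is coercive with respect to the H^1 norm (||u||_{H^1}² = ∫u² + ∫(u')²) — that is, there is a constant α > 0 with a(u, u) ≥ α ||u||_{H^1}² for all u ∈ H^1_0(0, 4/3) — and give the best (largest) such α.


α = 1

Coercivity of a(·,·) on H^1_0(0, 4/3) means a(u, u) ≥ α ||u||_{H^1}² for every u ∈ H^1_0.
The interval has length L = 4/3, and Poincaré/coercivity depend only on L. Here a(u, u) = ∫(u')² + (2)·∫u².
Here c = 2 ≥ 1, so a(u,u) = ∫(u')² + c∫u² ≥ ∫(u')² + ∫u² = ||u||_{H^1}², i.e. α = 1 works. No larger α is possible: a(u,u) ≥ α||u||_{H^1}² means (1−α)∫(u')² ≥ (α−c)∫u², and for the modes u_n = sin(nπ(x−x₀)/L) (x₀ the left endpoint) one has ∫u_n²/∫(u_n')² = (L/(nπ))² → 0, so a(u_n,u_n)/||u_n||_{H^1}² → 1. Hence the optimal constant is α = 1.
Therefore α = 1.
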